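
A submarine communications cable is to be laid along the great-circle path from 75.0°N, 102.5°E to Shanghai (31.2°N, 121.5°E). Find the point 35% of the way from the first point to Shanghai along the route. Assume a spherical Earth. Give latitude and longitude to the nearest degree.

≈ 60°N, 115°E

From cos δ = sin φ₁ sin φ₂ + cos φ₁ cos φ₂ cos Δλ, the central angle is δ ≈ 0.782 rad (44.8°).
Interpolate at f = 0.35 with slerp weights a = sin((1−f)δ)/sin δ ≈ 0.691, b = sin(fδ)/sin δ ≈ 0.384.
p = a·p₁ + b·p₂ ≈ (-0.210, 0.454, 0.866); φ = arcsin(p_z) ≈ 59.97°, λ = atan2(p_y, p_x) ≈ 114.82°.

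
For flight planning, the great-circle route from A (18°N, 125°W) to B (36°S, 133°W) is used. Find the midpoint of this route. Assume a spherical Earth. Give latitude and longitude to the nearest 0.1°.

≈ (9.0°S, 128.7°W)

Convert each endpoint to a unit vector on the sphere (x = cos φ cos λ, y = cos φ sin λ, z = sin φ).
The central angle between the endpoints is δ = arccos(p₁·p₂) ≈ 0.952 rad (54.5°).
Interpolate at f = 1/2 with slerp weights a = sin((1−f)δ)/sin δ ≈ 0.562, b = sin(fδ)/sin δ ≈ 0.562.
p = a·p₁ + b·p₂ ≈ (-0.617, -0.771, -0.157); φ = arcsin(p_z) ≈ -9.02°, λ = atan2(p_y, p_x) ≈ -128.68°.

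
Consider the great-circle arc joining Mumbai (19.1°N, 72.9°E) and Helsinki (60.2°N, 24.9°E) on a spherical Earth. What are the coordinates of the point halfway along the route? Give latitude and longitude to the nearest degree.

Write both endpoints as unit vectors p₁, p₂ with components (cos φ cos λ, cos φ sin λ, sin φ).
The central angle between the endpoints is δ = arccos(p₁·p₂) ≈ 0.930 rad (53.3°).
Interpolate at f = 1/2 with slerp weights a = sin((1−f)δ)/sin δ ≈ 0.559, b = sin(fδ)/sin δ ≈ 0.559.
p = a·p₁ + b·p₂ ≈ (0.408, 0.622, 0.668); φ = arcsin(p_z) ≈ 41.94°, λ = atan2(p_y, p_x) ≈ 56.78°.

≈ 42°N, 57°E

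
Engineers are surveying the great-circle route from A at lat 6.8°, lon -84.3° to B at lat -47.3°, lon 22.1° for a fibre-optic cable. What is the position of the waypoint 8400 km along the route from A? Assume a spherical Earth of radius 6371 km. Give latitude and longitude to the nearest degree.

≈ lat -43°, lon -21°

Write both endpoints as unit vectors p₁, p₂ with components (cos φ cos λ, cos φ sin λ, sin φ).
The central angle between the endpoints is δ = arccos(p₁·p₂) ≈ 1.852 rad (106.1°). The total great-circle distance is δ·R ≈ 1.852 × 6371 ≈ 11797 km, so the target fraction is f = 8400/11797 ≈ 0.712.
Interpolate at f ≈ 0.712 with slerp weights a = sin((1−f)δ)/sin δ ≈ 0.529, b = sin(fδ)/sin δ ≈ 1.008.
p = a·p₁ + b·p₂ ≈ (0.685, -0.266, -0.678); φ = arcsin(p_z) ≈ -42.69°, λ = atan2(p_y, p_x) ≈ -21.18°.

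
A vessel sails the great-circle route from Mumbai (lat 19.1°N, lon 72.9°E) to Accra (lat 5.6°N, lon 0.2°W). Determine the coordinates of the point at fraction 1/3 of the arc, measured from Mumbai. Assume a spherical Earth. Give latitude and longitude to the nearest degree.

Convert each endpoint to a unit vector on the sphere (x = cos φ cos λ, y = cos φ sin λ, z = sin φ).
The central angle between the endpoints is δ = arccos(p₁·p₂) ≈ 1.261 rad (72.2°).
Interpolate at f = 1/3 with slerp weights a = sin((1−f)δ)/sin δ ≈ 0.782, b = sin(fδ)/sin δ ≈ 0.428.
p = a·p₁ + b·p₂ ≈ (0.644, 0.705, 0.298); φ = arcsin(p_z) ≈ 17.32°, λ = atan2(p_y, p_x) ≈ 47.60°.

≈ lat 17°N, lon 48°E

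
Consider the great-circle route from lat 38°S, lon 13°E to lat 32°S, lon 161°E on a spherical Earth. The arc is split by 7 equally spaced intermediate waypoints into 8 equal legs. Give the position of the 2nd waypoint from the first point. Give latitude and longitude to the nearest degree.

≈ lat 59°S, lon 36°E

Convert each endpoint to a unit vector on the sphere (x = cos φ cos λ, y = cos φ sin λ, z = sin φ).
The central angle between the endpoints is δ = arccos(p₁·p₂) ≈ 1.814 rad (103.9°).
Interpolate at f = 2/8 with slerp weights a = sin((1−f)δ)/sin δ ≈ 1.007, b = sin(fδ)/sin δ ≈ 0.451.
p = a·p₁ + b·p₂ ≈ (0.412, 0.303, -0.859); φ = arcsin(p_z) ≈ -59.25°, λ = atan2(p_y, p_x) ≈ 36.37°.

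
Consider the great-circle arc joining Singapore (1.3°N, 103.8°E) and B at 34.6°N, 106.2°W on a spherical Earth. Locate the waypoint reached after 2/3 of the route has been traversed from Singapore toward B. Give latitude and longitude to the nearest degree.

The haversine formula gives a central angle δ ≈ 2.346 rad (134.4°) between the endpoints.
Interpolate at f = 2/3 with slerp weights a = sin((1−f)δ)/sin δ ≈ 0.986, b = sin(fδ)/sin δ ≈ 1.400.
p = a·p₁ + b·p₂ ≈ (-0.557, -0.149, 0.817); φ = arcsin(p_z) ≈ 54.81°, λ = atan2(p_y, p_x) ≈ -165.04°.

≈ 55°N, 165°W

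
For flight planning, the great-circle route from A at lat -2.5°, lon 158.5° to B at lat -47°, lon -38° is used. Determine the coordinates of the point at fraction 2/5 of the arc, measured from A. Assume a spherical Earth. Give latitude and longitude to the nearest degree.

≈ lat -52°, lon 177°

Convert each endpoint to a unit vector on the sphere (x = cos φ cos λ, y = cos φ sin λ, z = sin φ).
The central angle between the endpoints is δ = arccos(p₁·p₂) ≈ 2.241 rad (128.4°).
Interpolate at f = 2/5 with slerp weights a = sin((1−f)δ)/sin δ ≈ 1.244, b = sin(fδ)/sin δ ≈ 0.997.
p = a·p₁ + b·p₂ ≈ (-0.620, 0.037, -0.783); φ = arcsin(p_z) ≈ -51.58°, λ = atan2(p_y, p_x) ≈ 176.60°.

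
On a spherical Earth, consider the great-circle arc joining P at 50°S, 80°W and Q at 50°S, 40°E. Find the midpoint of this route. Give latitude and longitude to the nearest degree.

≈ 67°S, 20°W

Convert each endpoint to a unit vector on the sphere (x = cos φ cos λ, y = cos φ sin λ, z = sin φ).
The central angle between the endpoints is δ = arccos(p₁·p₂) ≈ 1.181 rad (67.7°).
Interpolate at f = 1/2 with slerp weights a = sin((1−f)δ)/sin δ ≈ 0.602, b = sin(fδ)/sin δ ≈ 0.602.
p = a·p₁ + b·p₂ ≈ (0.364, -0.132, -0.922); φ = arcsin(p_z) ≈ -67.24°, λ = atan2(p_y, p_x) ≈ -20.00°.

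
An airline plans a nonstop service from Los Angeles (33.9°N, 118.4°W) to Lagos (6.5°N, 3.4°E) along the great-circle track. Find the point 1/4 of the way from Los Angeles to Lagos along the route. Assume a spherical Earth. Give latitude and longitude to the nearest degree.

From cos δ = sin φ₁ sin φ₂ + cos φ₁ cos φ₂ cos Δλ, the central angle is δ ≈ 1.951 rad (111.8°).
Interpolate at f = 1/4 with slerp weights a = sin((1−f)δ)/sin δ ≈ 1.071, b = sin(fδ)/sin δ ≈ 0.505.
p = a·p₁ + b·p₂ ≈ (0.078, -0.752, 0.654); φ = arcsin(p_z) ≈ 40.88°, λ = atan2(p_y, p_x) ≈ -84.08°.

≈ (41°N, 84°W)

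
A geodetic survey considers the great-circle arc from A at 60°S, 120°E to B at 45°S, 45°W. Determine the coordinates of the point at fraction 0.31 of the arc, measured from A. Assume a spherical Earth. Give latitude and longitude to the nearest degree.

≈ 82°S, 90°E

Write both endpoints as unit vectors p₁, p₂ with components (cos φ cos λ, cos φ sin λ, sin φ).
The central angle between the endpoints is δ = arccos(p₁·p₂) ≈ 1.297 rad (74.3°).
Interpolate at f = 0.31 with slerp weights a = sin((1−f)δ)/sin δ ≈ 0.810, b = sin(fδ)/sin δ ≈ 0.406.
p = a·p₁ + b·p₂ ≈ (0.001, 0.148, -0.989); φ = arcsin(p_z) ≈ -81.51°, λ = atan2(p_y, p_x) ≈ 89.76°.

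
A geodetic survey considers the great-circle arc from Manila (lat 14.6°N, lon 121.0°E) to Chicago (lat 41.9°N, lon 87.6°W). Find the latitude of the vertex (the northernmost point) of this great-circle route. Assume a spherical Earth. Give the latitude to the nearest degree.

≈ 67°N

The great circle lies in the plane with unit normal n̂ = (p₁ × p₂)/|p₁ × p₂|.
Here n̂_z ≈ +0.389; the vertex latitude is φ_max = arccos|n̂_z| ≈ 67.1°.
Check via Clairaut: cos φ_max = |cos φ₁| · sin C = cos(14.6°)·sin(23.7°) ≈ 0.389, again giving ≈ 67.1°.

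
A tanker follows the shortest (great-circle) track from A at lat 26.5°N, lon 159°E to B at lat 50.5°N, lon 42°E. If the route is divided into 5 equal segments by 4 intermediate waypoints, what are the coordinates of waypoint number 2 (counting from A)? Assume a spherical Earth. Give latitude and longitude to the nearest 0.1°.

≈ lat 51.4°N, lon 128.3°E

Write both endpoints as unit vectors p₁, p₂ with components (cos φ cos λ, cos φ sin λ, sin φ).
The central angle between the endpoints is δ = arccos(p₁·p₂) ≈ 1.485 rad (85.1°).
Interpolate at f = 2/5 with slerp weights a = sin((1−f)δ)/sin δ ≈ 0.781, b = sin(fδ)/sin δ ≈ 0.562.
p = a·p₁ + b·p₂ ≈ (-0.387, 0.489, 0.782); φ = arcsin(p_z) ≈ 51.42°, λ = atan2(p_y, p_x) ≈ 128.31°.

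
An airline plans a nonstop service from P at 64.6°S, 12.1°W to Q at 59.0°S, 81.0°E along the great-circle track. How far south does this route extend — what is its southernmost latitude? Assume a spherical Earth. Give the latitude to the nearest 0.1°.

The great circle lies in the plane with unit normal n̂ = (p₁ × p₂)/|p₁ × p₂|.
Here n̂_z ≈ +0.341; the vertex latitude is φ_max = arccos|n̂_z| ≈ 70.1°.
Check via Clairaut: cos φ_max = |cos φ₁| · sin C = cos(64.6°)·sin(127.4°) ≈ 0.341, again giving ≈ 70.1°.

≈ 70.1°S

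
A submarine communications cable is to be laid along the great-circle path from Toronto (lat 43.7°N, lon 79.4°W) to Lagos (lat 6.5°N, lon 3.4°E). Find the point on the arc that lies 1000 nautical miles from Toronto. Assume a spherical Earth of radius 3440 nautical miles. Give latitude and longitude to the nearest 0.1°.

Write both endpoints as unit vectors p₁, p₂ with components (cos φ cos λ, cos φ sin λ, sin φ).
The central angle between the endpoints is δ = arccos(p₁·p₂) ≈ 1.402 rad (80.3°). The total great-circle distance is δ·R ≈ 1.402 × 3440 ≈ 4822 nmi, so the target fraction is f = 1000/4822 ≈ 0.207.
Interpolate at f ≈ 0.207 with slerp weights a = sin((1−f)δ)/sin δ ≈ 0.909, b = sin(fδ)/sin δ ≈ 0.291.
p = a·p₁ + b·p₂ ≈ (0.409, -0.629, 0.661); φ = arcsin(p_z) ≈ 41.38°, λ = atan2(p_y, p_x) ≈ -56.94°.

≈ lat 41.4°N, lon 56.9°W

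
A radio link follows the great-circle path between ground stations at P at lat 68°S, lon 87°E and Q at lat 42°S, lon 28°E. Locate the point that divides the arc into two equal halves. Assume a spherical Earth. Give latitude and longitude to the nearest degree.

≈ lat 58°S, lon 47°E

Write both endpoints as unit vectors p₁, p₂ with components (cos φ cos λ, cos φ sin λ, sin φ).
The central angle between the endpoints is δ = arccos(p₁·p₂) ≈ 0.702 rad (40.2°).
Interpolate at f = 1/2 with slerp weights a = sin((1−f)δ)/sin δ ≈ 0.532, b = sin(fδ)/sin δ ≈ 0.532.
p = a·p₁ + b·p₂ ≈ (0.360, 0.385, -0.850); φ = arcsin(p_z) ≈ -58.20°, λ = atan2(p_y, p_x) ≈ 46.93°.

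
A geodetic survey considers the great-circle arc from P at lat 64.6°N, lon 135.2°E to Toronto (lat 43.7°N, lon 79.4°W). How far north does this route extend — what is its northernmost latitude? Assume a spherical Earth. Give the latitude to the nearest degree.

The great circle lies in the plane with unit normal n̂ = (p₁ × p₂)/|p₁ × p₂|.
Here n̂_z ≈ +0.189; the vertex latitude is φ_max = arccos|n̂_z| ≈ 79.1°.
Check via Clairaut: cos φ_max = |cos φ₁| · sin C = cos(64.6°)·sin(26.2°) ≈ 0.189, again giving ≈ 79.1°.

≈ 79°N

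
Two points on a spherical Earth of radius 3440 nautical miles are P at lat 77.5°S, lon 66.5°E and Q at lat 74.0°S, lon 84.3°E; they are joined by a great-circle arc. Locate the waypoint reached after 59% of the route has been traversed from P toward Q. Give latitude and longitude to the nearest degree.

Write both endpoints as unit vectors p₁, p₂ with components (cos φ cos λ, cos φ sin λ, sin φ).
The central angle between the endpoints is δ = arccos(p₁·p₂) ≈ 0.097 rad (5.6°).
Interpolate at f = 0.59 with slerp weights a = sin((1−f)δ)/sin δ ≈ 0.411, b = sin(fδ)/sin δ ≈ 0.591.
p = a·p₁ + b·p₂ ≈ (0.052, 0.243, -0.969); φ = arcsin(p_z) ≈ -75.59°, λ = atan2(p_y, p_x) ≈ 78.03°.

≈ lat 76°S, lon 78°E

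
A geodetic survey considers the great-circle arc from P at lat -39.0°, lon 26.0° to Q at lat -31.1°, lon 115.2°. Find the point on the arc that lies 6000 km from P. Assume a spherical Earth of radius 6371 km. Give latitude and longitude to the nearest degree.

≈ lat -39°, lon 98°

The haversine formula gives a central angle δ ≈ 1.230 rad (70.5°) between the endpoints. The total great-circle distance is δ·R ≈ 1.230 × 6371 ≈ 7836 km, so the target fraction is f = 6000/7836 ≈ 0.766.
Interpolate at f ≈ 0.766 with slerp weights a = sin((1−f)δ)/sin δ ≈ 0.301, b = sin(fδ)/sin δ ≈ 0.858.
p = a·p₁ + b·p₂ ≈ (-0.102, 0.767, -0.633); φ = arcsin(p_z) ≈ -39.27°, λ = atan2(p_y, p_x) ≈ 97.59°.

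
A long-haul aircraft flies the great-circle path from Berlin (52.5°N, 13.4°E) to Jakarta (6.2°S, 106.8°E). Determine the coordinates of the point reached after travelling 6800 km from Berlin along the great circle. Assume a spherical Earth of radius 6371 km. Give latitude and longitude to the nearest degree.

From cos δ = sin φ₁ sin φ₂ + cos φ₁ cos φ₂ cos Δλ, the central angle is δ ≈ 1.693 rad (97.0°). The total great-circle distance is δ·R ≈ 1.693 × 6371 ≈ 10784 km, so the target fraction is f = 6800/10784 ≈ 0.631.
Interpolate at f ≈ 0.631 with slerp weights a = sin((1−f)δ)/sin δ ≈ 0.590, b = sin(fδ)/sin δ ≈ 0.882.
p = a·p₁ + b·p₂ ≈ (0.096, 0.923, 0.373); φ = arcsin(p_z) ≈ 21.87°, λ = atan2(p_y, p_x) ≈ 84.08°.

≈ 22°N, 84°E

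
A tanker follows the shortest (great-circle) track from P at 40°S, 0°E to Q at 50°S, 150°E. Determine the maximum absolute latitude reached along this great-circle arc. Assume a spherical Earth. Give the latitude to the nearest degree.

≈ 76°S

The great circle lies in the plane with unit normal n̂ = (p₁ × p₂)/|p₁ × p₂|.
Here n̂_z ≈ +0.247; the vertex latitude is φ_max = arccos|n̂_z| ≈ 75.7°.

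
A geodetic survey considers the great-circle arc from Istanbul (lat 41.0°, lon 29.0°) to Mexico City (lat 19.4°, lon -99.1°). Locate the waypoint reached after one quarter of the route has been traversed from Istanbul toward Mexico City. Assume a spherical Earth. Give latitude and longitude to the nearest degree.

≈ lat 53°, lon -5°

Write both endpoints as unit vectors p₁, p₂ with components (cos φ cos λ, cos φ sin λ, sin φ).
The central angle between the endpoints is δ = arccos(p₁·p₂) ≈ 1.794 rad (102.8°).
Interpolate at f = 1/4 with slerp weights a = sin((1−f)δ)/sin δ ≈ 1.000, b = sin(fδ)/sin δ ≈ 0.445.
p = a·p₁ + b·p₂ ≈ (0.593, -0.048, 0.803); φ = arcsin(p_z) ≈ 53.46°, λ = atan2(p_y, p_x) ≈ -4.66°.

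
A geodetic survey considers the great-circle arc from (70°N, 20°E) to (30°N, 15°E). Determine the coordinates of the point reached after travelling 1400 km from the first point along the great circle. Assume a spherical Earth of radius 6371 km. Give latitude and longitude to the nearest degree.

Write both endpoints as unit vectors p₁, p₂ with components (cos φ cos λ, cos φ sin λ, sin φ).
The central angle between the endpoints is δ = arccos(p₁·p₂) ≈ 0.700 rad (40.1°). The total great-circle distance is δ·R ≈ 0.700 × 6371 ≈ 4459 km, so the target fraction is f = 1400/4459 ≈ 0.314.
Interpolate at f ≈ 0.314 with slerp weights a = sin((1−f)δ)/sin δ ≈ 0.717, b = sin(fδ)/sin δ ≈ 0.338.
p = a·p₁ + b·p₂ ≈ (0.514, 0.160, 0.843); φ = arcsin(p_z) ≈ 57.46°, λ = atan2(p_y, p_x) ≈ 17.28°.

≈ (57°N, 17°E)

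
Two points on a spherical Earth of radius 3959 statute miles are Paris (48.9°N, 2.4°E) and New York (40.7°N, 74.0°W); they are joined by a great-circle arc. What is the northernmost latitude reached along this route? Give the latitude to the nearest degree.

The great circle lies in the plane with unit normal n̂ = (p₁ × p₂)/|p₁ × p₂|.
Here n̂_z ≈ -0.610; the vertex latitude is φ_max = arccos|n̂_z| ≈ 52.4°.
Check via Clairaut: cos φ_max = |cos φ₁| · sin C = cos(48.9°)·sin(68.2°) ≈ 0.610, again giving ≈ 52.4°.

≈ 52°N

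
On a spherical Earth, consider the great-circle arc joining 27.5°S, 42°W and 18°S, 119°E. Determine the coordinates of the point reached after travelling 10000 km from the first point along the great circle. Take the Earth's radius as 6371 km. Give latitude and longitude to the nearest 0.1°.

≈ 54.1°S, 93.7°E

Write both endpoints as unit vectors p₁, p₂ with components (cos φ cos λ, cos φ sin λ, sin φ).
The central angle between the endpoints is δ = arccos(p₁·p₂) ≈ 2.285 rad (130.9°). The total great-circle distance is δ·R ≈ 2.285 × 6371 ≈ 14557 km, so the target fraction is f = 10000/14557 ≈ 0.687.
Interpolate at f ≈ 0.687 with slerp weights a = sin((1−f)δ)/sin δ ≈ 0.868, b = sin(fδ)/sin δ ≈ 1.323.
p = a·p₁ + b·p₂ ≈ (-0.038, 0.586, -0.810); φ = arcsin(p_z) ≈ -54.06°, λ = atan2(p_y, p_x) ≈ 93.72°.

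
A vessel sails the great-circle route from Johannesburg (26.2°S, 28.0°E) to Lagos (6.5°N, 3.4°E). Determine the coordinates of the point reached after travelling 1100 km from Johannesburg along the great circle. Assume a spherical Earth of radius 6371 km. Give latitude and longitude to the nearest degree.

≈ 18°S, 21°E

From cos δ = sin φ₁ sin φ₂ + cos φ₁ cos φ₂ cos Δλ, the central angle is δ ≈ 0.707 rad (40.5°). The total great-circle distance is δ·R ≈ 0.707 × 6371 ≈ 4502 km, so the target fraction is f = 1100/4502 ≈ 0.244.
Interpolate at f ≈ 0.244 with slerp weights a = sin((1−f)δ)/sin δ ≈ 0.784, b = sin(fδ)/sin δ ≈ 0.265.
p = a·p₁ + b·p₂ ≈ (0.883, 0.346, -0.316); φ = arcsin(p_z) ≈ -18.43°, λ = atan2(p_y, p_x) ≈ 21.38°.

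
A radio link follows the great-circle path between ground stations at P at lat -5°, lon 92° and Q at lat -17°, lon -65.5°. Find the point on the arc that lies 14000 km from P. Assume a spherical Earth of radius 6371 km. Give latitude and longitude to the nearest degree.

Write both endpoints as unit vectors p₁, p₂ with components (cos φ cos λ, cos φ sin λ, sin φ).
The central angle between the endpoints is δ = arccos(p₁·p₂) ≈ 2.596 rad (148.7°). The total great-circle distance is δ·R ≈ 2.596 × 6371 ≈ 16537 km, so the target fraction is f = 14000/16537 ≈ 0.847.
Interpolate at f ≈ 0.847 with slerp weights a = sin((1−f)δ)/sin δ ≈ 0.747, b = sin(fδ)/sin δ ≈ 1.560.
p = a·p₁ + b·p₂ ≈ (0.593, -0.614, -0.521); φ = arcsin(p_z) ≈ -31.42°, λ = atan2(p_y, p_x) ≈ -46.01°.

≈ lat -31°, lon -46°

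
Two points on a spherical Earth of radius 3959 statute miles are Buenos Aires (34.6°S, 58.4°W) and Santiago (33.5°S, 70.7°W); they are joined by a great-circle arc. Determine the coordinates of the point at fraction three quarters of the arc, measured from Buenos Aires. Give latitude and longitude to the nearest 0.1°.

Convert each endpoint to a unit vector on the sphere (x = cos φ cos λ, y = cos φ sin λ, z = sin φ).
The central angle between the endpoints is δ = arccos(p₁·p₂) ≈ 0.179 rad (10.2°).
Interpolate at f = 3/4 with slerp weights a = sin((1−f)δ)/sin δ ≈ 0.251, b = sin(fδ)/sin δ ≈ 0.752.
p = a·p₁ + b·p₂ ≈ (0.316, -0.768, -0.558); φ = arcsin(p_z) ≈ -33.89°, λ = atan2(p_y, p_x) ≈ -67.66°.

≈ 33.9°S, 67.7°W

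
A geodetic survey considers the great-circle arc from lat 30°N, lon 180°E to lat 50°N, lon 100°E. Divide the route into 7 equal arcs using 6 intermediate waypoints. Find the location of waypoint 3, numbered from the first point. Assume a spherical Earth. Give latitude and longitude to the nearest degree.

≈ lat 46°N, lon 153°E

Write both endpoints as unit vectors p₁, p₂ with components (cos φ cos λ, cos φ sin λ, sin φ).
The central angle between the endpoints is δ = arccos(p₁·p₂) ≈ 1.070 rad (61.3°).
Interpolate at f = 3/7 with slerp weights a = sin((1−f)δ)/sin δ ≈ 0.654, b = sin(fδ)/sin δ ≈ 0.505.
p = a·p₁ + b·p₂ ≈ (-0.623, 0.319, 0.714); φ = arcsin(p_z) ≈ 45.55°, λ = atan2(p_y, p_x) ≈ 152.85°.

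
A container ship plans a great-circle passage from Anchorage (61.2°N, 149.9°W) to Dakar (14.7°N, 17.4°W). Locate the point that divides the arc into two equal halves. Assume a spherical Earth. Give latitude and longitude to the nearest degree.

≈ 57°N, 46°W

From cos δ = sin φ₁ sin φ₂ + cos φ₁ cos φ₂ cos Δλ, the central angle is δ ≈ 1.663 rad (95.3°).
Interpolate at f = 1/2 with slerp weights a = sin((1−f)δ)/sin δ ≈ 0.742, b = sin(fδ)/sin δ ≈ 0.742.
p = a·p₁ + b·p₂ ≈ (0.376, -0.394, 0.839); φ = arcsin(p_z) ≈ 57.01°, λ = atan2(p_y, p_x) ≈ -46.36°.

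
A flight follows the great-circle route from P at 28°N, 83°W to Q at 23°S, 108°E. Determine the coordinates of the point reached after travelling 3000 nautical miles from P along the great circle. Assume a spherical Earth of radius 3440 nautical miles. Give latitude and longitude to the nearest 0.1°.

Write both endpoints as unit vectors p₁, p₂ with components (cos φ cos λ, cos φ sin λ, sin φ).
The central angle between the endpoints is δ = arccos(p₁·p₂) ≈ 2.948 rad (168.9°). The total great-circle distance is δ·R ≈ 2.948 × 3440 ≈ 10140 nmi, so the target fraction is f = 3000/10140 ≈ 0.296.
Interpolate at f ≈ 0.296 with slerp weights a = sin((1−f)δ)/sin δ ≈ 4.543, b = sin(fδ)/sin δ ≈ 3.974.
p = a·p₁ + b·p₂ ≈ (-0.642, -0.502, 0.580); φ = arcsin(p_z) ≈ 35.45°, λ = atan2(p_y, p_x) ≈ -141.95°.

≈ 35.4°N, 142.0°W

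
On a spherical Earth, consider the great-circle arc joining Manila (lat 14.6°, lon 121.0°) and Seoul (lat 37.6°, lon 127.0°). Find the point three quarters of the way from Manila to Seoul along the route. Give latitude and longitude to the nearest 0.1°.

Convert each endpoint to a unit vector on the sphere (x = cos φ cos λ, y = cos φ sin λ, z = sin φ).
The central angle between the endpoints is δ = arccos(p₁·p₂) ≈ 0.412 rad (23.6°).
Interpolate at f = 3/4 with slerp weights a = sin((1−f)δ)/sin δ ≈ 0.257, b = sin(fδ)/sin δ ≈ 0.759.
p = a·p₁ + b·p₂ ≈ (-0.490, 0.694, 0.528); φ = arcsin(p_z) ≈ 31.88°, λ = atan2(p_y, p_x) ≈ 125.25°.

≈ lat 31.9°, lon 125.2°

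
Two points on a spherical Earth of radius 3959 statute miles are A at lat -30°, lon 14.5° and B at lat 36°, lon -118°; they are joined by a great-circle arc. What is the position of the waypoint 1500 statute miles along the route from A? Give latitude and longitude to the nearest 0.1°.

≈ lat -20.3°, lon -7.0°

Convert each endpoint to a unit vector on the sphere (x = cos φ cos λ, y = cos φ sin λ, z = sin φ).
The central angle between the endpoints is δ = arccos(p₁·p₂) ≈ 2.445 rad (140.1°). The total great-circle distance is δ·R ≈ 2.445 × 3959 ≈ 9681 mi, so the target fraction is f = 1500/9681 ≈ 0.155.
Interpolate at f ≈ 0.155 with slerp weights a = sin((1−f)δ)/sin δ ≈ 1.372, b = sin(fδ)/sin δ ≈ 0.577.
p = a·p₁ + b·p₂ ≈ (0.931, -0.115, -0.347); φ = arcsin(p_z) ≈ -20.29°, λ = atan2(p_y, p_x) ≈ -7.02°.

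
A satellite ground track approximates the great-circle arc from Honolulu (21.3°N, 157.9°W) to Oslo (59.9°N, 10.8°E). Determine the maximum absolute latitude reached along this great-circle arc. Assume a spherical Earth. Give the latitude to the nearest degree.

≈ 85°N

The great circle lies in the plane with unit normal n̂ = (p₁ × p₂)/|p₁ × p₂|.
Here n̂_z ≈ +0.093; the vertex latitude is φ_max = arccos|n̂_z| ≈ 84.7°.
Check via Clairaut: cos φ_max = |cos φ₁| · sin C = cos(21.3°)·sin(5.7°) ≈ 0.093, again giving ≈ 84.7°.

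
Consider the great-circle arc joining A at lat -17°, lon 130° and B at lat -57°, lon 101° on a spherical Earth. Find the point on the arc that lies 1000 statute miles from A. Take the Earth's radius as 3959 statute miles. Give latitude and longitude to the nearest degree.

≈ lat -30°, lon 124°

The haversine formula gives a central angle δ ≈ 0.794 rad (45.5°) between the endpoints. The total great-circle distance is δ·R ≈ 0.794 × 3959 ≈ 3145 mi, so the target fraction is f = 1000/3145 ≈ 0.318.
Interpolate at f ≈ 0.318 with slerp weights a = sin((1−f)δ)/sin δ ≈ 0.723, b = sin(fδ)/sin δ ≈ 0.350.
p = a·p₁ + b·p₂ ≈ (-0.481, 0.717, -0.505); φ = arcsin(p_z) ≈ -30.34°, λ = atan2(p_y, p_x) ≈ 123.85°.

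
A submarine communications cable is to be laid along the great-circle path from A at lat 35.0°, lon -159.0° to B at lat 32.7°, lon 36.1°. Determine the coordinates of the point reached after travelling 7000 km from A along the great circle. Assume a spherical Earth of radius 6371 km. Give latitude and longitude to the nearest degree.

The haversine formula gives a central angle δ ≈ 1.934 rad (110.8°) between the endpoints. The total great-circle distance is δ·R ≈ 1.934 × 6371 ≈ 12324 km, so the target fraction is f = 7000/12324 ≈ 0.568.
Interpolate at f ≈ 0.568 with slerp weights a = sin((1−f)δ)/sin δ ≈ 0.794, b = sin(fδ)/sin δ ≈ 0.953.
p = a·p₁ + b·p₂ ≈ (0.041, 0.239, 0.970); φ = arcsin(p_z) ≈ 75.94°, λ = atan2(p_y, p_x) ≈ 80.29°.

≈ lat 76°, lon 80°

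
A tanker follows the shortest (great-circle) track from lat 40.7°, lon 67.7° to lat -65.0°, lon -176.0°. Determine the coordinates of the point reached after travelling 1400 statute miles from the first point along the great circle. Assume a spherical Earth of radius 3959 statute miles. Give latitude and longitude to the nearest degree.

The haversine formula gives a central angle δ ≈ 2.393 rad (137.1°) between the endpoints. The total great-circle distance is δ·R ≈ 2.393 × 3959 ≈ 9476 mi, so the target fraction is f = 1400/9476 ≈ 0.148.
Interpolate at f ≈ 0.148 with slerp weights a = sin((1−f)δ)/sin δ ≈ 1.311, b = sin(fδ)/sin δ ≈ 0.509.
p = a·p₁ + b·p₂ ≈ (0.163, 0.905, 0.394); φ = arcsin(p_z) ≈ 23.18°, λ = atan2(p_y, p_x) ≈ 79.81°.

≈ lat 23°, lon 80°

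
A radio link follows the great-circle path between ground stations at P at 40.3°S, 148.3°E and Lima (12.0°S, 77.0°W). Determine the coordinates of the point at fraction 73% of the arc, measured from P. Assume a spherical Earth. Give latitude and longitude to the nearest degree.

≈ 35°S, 99°W

From cos δ = sin φ₁ sin φ₂ + cos φ₁ cos φ₂ cos Δλ, the central angle is δ ≈ 1.972 rad (113.0°).
Interpolate at f = 0.73 with slerp weights a = sin((1−f)δ)/sin δ ≈ 0.551, b = sin(fδ)/sin δ ≈ 1.077.
p = a·p₁ + b·p₂ ≈ (-0.121, -0.805, -0.580); φ = arcsin(p_z) ≈ -35.48°, λ = atan2(p_y, p_x) ≈ -98.53°.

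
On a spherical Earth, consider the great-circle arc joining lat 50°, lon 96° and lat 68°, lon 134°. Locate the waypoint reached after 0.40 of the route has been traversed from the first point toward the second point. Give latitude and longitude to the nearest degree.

≈ lat 58°, lon 106°

Write both endpoints as unit vectors p₁, p₂ with components (cos φ cos λ, cos φ sin λ, sin φ).
The central angle between the endpoints is δ = arccos(p₁·p₂) ≈ 0.451 rad (25.8°).
Interpolate at f = 0.40 with slerp weights a = sin((1−f)δ)/sin δ ≈ 0.613, b = sin(fδ)/sin δ ≈ 0.412.
p = a·p₁ + b·p₂ ≈ (-0.148, 0.503, 0.851); φ = arcsin(p_z) ≈ 58.37°, λ = atan2(p_y, p_x) ≈ 106.43°.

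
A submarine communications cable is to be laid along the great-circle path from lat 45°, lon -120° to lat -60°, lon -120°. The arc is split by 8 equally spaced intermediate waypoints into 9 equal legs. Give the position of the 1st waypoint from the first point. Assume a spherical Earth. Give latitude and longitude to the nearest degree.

≈ lat 33°, lon -120°

Convert each endpoint to a unit vector on the sphere (x = cos φ cos λ, y = cos φ sin λ, z = sin φ).
The central angle between the endpoints is δ = arccos(p₁·p₂) ≈ 1.833 rad (105.0°).
Interpolate at f = 1/9 with slerp weights a = sin((1−f)δ)/sin δ ≈ 1.034, b = sin(fδ)/sin δ ≈ 0.209.
p = a·p₁ + b·p₂ ≈ (-0.418, -0.724, 0.550); φ = arcsin(p_z) ≈ 33.33°, λ = atan2(p_y, p_x) ≈ -120.00°.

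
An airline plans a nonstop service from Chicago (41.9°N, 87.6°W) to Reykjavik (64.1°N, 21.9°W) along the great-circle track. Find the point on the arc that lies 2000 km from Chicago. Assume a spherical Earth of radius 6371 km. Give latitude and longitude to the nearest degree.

Write both endpoints as unit vectors p₁, p₂ with components (cos φ cos λ, cos φ sin λ, sin φ).
The central angle between the endpoints is δ = arccos(p₁·p₂) ≈ 0.746 rad (42.7°). The total great-circle distance is δ·R ≈ 0.746 × 6371 ≈ 4752 km, so the target fraction is f = 2000/4752 ≈ 0.421.
Interpolate at f ≈ 0.421 with slerp weights a = sin((1−f)δ)/sin δ ≈ 0.617, b = sin(fδ)/sin δ ≈ 0.455.
p = a·p₁ + b·p₂ ≈ (0.204, -0.533, 0.821); φ = arcsin(p_z) ≈ 55.22°, λ = atan2(p_y, p_x) ≈ -69.08°.

≈ 55°N, 69°W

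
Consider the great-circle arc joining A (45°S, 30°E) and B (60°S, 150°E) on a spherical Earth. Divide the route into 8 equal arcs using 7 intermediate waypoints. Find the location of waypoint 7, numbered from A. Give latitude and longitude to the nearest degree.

Write both endpoints as unit vectors p₁, p₂ with components (cos φ cos λ, cos φ sin λ, sin φ).
The central angle between the endpoints is δ = arccos(p₁·p₂) ≈ 1.120 rad (64.2°).
Interpolate at f = 7/8 with slerp weights a = sin((1−f)δ)/sin δ ≈ 0.155, b = sin(fδ)/sin δ ≈ 0.923.
p = a·p₁ + b·p₂ ≈ (-0.305, 0.285, -0.909); φ = arcsin(p_z) ≈ -65.33°, λ = atan2(p_y, p_x) ≈ 136.85°.

≈ (65°S, 137°E)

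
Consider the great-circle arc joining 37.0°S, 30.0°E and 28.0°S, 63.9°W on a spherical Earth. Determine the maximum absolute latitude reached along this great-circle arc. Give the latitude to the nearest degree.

≈ 44°S

The great circle lies in the plane with unit normal n̂ = (p₁ × p₂)/|p₁ × p₂|.
Here n̂_z ≈ -0.724; the vertex latitude is φ_max = arccos|n̂_z| ≈ 43.6°.
Check via Clairaut: cos φ_max = |cos φ₁| · sin C = cos(37.0°)·sin(115.0°) ≈ 0.724, again giving ≈ 43.6°.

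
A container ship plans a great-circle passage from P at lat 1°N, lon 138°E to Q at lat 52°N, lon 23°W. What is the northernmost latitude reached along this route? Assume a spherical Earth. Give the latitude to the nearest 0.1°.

The great circle lies in the plane with unit normal n̂ = (p₁ × p₂)/|p₁ × p₂|.
Here n̂_z ≈ -0.244; the vertex latitude is φ_max = arccos|n̂_z| ≈ 75.9°.
Check via Clairaut: cos φ_max = |cos φ₁| · sin C = cos(1.0°)·sin(14.1°) ≈ 0.244, again giving ≈ 75.9°.

≈ 75.9°N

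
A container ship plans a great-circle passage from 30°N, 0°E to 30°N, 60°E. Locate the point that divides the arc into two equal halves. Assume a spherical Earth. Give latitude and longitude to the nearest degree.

≈ 34°N, 30°E

Write both endpoints as unit vectors p₁, p₂ with components (cos φ cos λ, cos φ sin λ, sin φ).
The central angle between the endpoints is δ = arccos(p₁·p₂) ≈ 0.896 rad (51.3°).
Interpolate at f = 1/2 with slerp weights a = sin((1−f)δ)/sin δ ≈ 0.555, b = sin(fδ)/sin δ ≈ 0.555.
p = a·p₁ + b·p₂ ≈ (0.721, 0.416, 0.555); φ = arcsin(p_z) ≈ 33.69°, λ = atan2(p_y, p_x) ≈ 30.00°.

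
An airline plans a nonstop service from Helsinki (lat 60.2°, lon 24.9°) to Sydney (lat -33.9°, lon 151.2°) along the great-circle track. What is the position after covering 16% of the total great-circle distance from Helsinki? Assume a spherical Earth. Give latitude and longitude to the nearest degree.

≈ lat 58°, lon 68°

Convert each endpoint to a unit vector on the sphere (x = cos φ cos λ, y = cos φ sin λ, z = sin φ).
The central angle between the endpoints is δ = arccos(p₁·p₂) ≈ 2.386 rad (136.7°).
Interpolate at f = 0.16 with slerp weights a = sin((1−f)δ)/sin δ ≈ 1.324, b = sin(fδ)/sin δ ≈ 0.544.
p = a·p₁ + b·p₂ ≈ (0.201, 0.494, 0.846); φ = arcsin(p_z) ≈ 57.74°, λ = atan2(p_y, p_x) ≈ 67.84°.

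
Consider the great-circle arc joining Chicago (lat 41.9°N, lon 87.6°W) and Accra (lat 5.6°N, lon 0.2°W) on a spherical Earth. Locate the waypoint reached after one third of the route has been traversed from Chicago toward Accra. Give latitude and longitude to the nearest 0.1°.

From cos δ = sin φ₁ sin φ₂ + cos φ₁ cos φ₂ cos Δλ, the central angle is δ ≈ 1.472 rad (84.3°).
Interpolate at f = 1/3 with slerp weights a = sin((1−f)δ)/sin δ ≈ 0.835, b = sin(fδ)/sin δ ≈ 0.473.
p = a·p₁ + b·p₂ ≈ (0.497, -0.623, 0.604); φ = arcsin(p_z) ≈ 37.16°, λ = atan2(p_y, p_x) ≈ -51.40°.

≈ lat 37.2°N, lon 51.4°W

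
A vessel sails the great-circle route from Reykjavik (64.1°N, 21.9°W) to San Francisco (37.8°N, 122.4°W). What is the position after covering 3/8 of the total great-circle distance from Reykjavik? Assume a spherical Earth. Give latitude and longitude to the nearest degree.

The haversine formula gives a central angle δ ≈ 1.060 rad (60.8°) between the endpoints.
Interpolate at f = 3/8 with slerp weights a = sin((1−f)δ)/sin δ ≈ 0.705, b = sin(fδ)/sin δ ≈ 0.444.
p = a·p₁ + b·p₂ ≈ (0.098, -0.411, 0.906); φ = arcsin(p_z) ≈ 65.01°, λ = atan2(p_y, p_x) ≈ -76.60°.

≈ 65°N, 77°W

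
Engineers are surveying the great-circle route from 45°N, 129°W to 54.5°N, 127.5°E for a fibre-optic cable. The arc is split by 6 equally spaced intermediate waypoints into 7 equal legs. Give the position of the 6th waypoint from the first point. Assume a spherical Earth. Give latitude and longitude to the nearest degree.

From cos δ = sin φ₁ sin φ₂ + cos φ₁ cos φ₂ cos Δλ, the central angle is δ ≈ 1.070 rad (61.3°).
Interpolate at f = 6/7 with slerp weights a = sin((1−f)δ)/sin δ ≈ 0.174, b = sin(fδ)/sin δ ≈ 0.905.
p = a·p₁ + b·p₂ ≈ (-0.397, 0.322, 0.860); φ = arcsin(p_z) ≈ 59.27°, λ = atan2(p_y, p_x) ≈ 141.01°.

≈ 59°N, 141°E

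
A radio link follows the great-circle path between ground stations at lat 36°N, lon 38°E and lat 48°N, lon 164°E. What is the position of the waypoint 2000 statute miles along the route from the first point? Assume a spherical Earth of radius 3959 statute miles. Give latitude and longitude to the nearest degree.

≈ lat 57°N, lon 67°E

Write both endpoints as unit vectors p₁, p₂ with components (cos φ cos λ, cos φ sin λ, sin φ).
The central angle between the endpoints is δ = arccos(p₁·p₂) ≈ 1.452 rad (83.2°). The total great-circle distance is δ·R ≈ 1.452 × 3959 ≈ 5748 mi, so the target fraction is f = 2000/5748 ≈ 0.348.
Interpolate at f ≈ 0.348 with slerp weights a = sin((1−f)δ)/sin δ ≈ 0.817, b = sin(fδ)/sin δ ≈ 0.487.
p = a·p₁ + b·p₂ ≈ (0.208, 0.497, 0.843); φ = arcsin(p_z) ≈ 57.41°, λ = atan2(p_y, p_x) ≈ 67.34°.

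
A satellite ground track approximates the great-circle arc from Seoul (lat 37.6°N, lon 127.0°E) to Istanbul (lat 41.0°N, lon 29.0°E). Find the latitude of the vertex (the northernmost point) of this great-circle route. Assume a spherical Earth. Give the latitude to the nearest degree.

The great circle lies in the plane with unit normal n̂ = (p₁ × p₂)/|p₁ × p₂|.
Here n̂_z ≈ -0.624; the vertex latitude is φ_max = arccos|n̂_z| ≈ 51.4°.
Check via Clairaut: cos φ_max = |cos φ₁| · sin C = cos(37.6°)·sin(52.0°) ≈ 0.624, again giving ≈ 51.4°.

≈ 51°N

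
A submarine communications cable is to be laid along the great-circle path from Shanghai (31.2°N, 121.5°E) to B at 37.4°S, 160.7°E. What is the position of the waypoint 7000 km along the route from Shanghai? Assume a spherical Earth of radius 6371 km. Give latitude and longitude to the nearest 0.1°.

≈ 24.7°S, 151.7°E

Write both endpoints as unit vectors p₁, p₂ with components (cos φ cos λ, cos φ sin λ, sin φ).
The central angle between the endpoints is δ = arccos(p₁·p₂) ≈ 1.357 rad (77.8°). The total great-circle distance is δ·R ≈ 1.357 × 6371 ≈ 8647 km, so the target fraction is f = 7000/8647 ≈ 0.810.
Interpolate at f ≈ 0.810 with slerp weights a = sin((1−f)δ)/sin δ ≈ 0.262, b = sin(fδ)/sin δ ≈ 0.911.
p = a·p₁ + b·p₂ ≈ (-0.800, 0.430, -0.418); φ = arcsin(p_z) ≈ -24.71°, λ = atan2(p_y, p_x) ≈ 151.74°.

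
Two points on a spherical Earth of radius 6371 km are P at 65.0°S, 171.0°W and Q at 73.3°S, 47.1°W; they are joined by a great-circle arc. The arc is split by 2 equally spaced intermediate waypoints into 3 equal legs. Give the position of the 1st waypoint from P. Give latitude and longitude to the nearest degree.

The haversine formula gives a central angle δ ≈ 0.643 rad (36.8°) between the endpoints.
Interpolate at f = 1/3 with slerp weights a = sin((1−f)δ)/sin δ ≈ 0.693, b = sin(fδ)/sin δ ≈ 0.355.
p = a·p₁ + b·p₂ ≈ (-0.220, -0.121, -0.968); φ = arcsin(p_z) ≈ -75.47°, λ = atan2(p_y, p_x) ≈ -151.29°.

≈ 75°S, 151°W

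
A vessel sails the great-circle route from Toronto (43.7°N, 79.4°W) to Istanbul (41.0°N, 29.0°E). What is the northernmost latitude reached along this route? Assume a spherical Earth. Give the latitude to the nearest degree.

The great circle lies in the plane with unit normal n̂ = (p₁ × p₂)/|p₁ × p₂|.
Here n̂_z ≈ +0.539; the vertex latitude is φ_max = arccos|n̂_z| ≈ 57.4°.
Check via Clairaut: cos φ_max = |cos φ₁| · sin C = cos(43.7°)·sin(48.3°) ≈ 0.539, again giving ≈ 57.4°.

≈ 57°N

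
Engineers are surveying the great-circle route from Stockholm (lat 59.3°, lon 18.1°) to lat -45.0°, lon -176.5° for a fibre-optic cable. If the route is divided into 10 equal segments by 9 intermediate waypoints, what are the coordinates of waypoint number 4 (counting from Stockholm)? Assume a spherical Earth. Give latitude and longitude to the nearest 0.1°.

≈ lat 46.4°, lon 143.7°

From cos δ = sin φ₁ sin φ₂ + cos φ₁ cos φ₂ cos Δλ, the central angle is δ ≈ 2.849 rad (163.2°).
Interpolate at f = 4/10 with slerp weights a = sin((1−f)δ)/sin δ ≈ 3.428, b = sin(fδ)/sin δ ≈ 3.144.
p = a·p₁ + b·p₂ ≈ (-0.555, 0.408, 0.725); φ = arcsin(p_z) ≈ 46.43°, λ = atan2(p_y, p_x) ≈ 143.70°.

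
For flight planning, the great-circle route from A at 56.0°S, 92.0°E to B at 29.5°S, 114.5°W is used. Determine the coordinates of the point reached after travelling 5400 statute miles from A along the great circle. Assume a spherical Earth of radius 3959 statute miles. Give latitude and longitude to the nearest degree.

≈ 42°S, 119°W

From cos δ = sin φ₁ sin φ₂ + cos φ₁ cos φ₂ cos Δλ, the central angle is δ ≈ 1.598 rad (91.6°). The total great-circle distance is δ·R ≈ 1.598 × 3959 ≈ 6327 mi, so the target fraction is f = 5400/6327 ≈ 0.853.
Interpolate at f ≈ 0.853 with slerp weights a = sin((1−f)δ)/sin δ ≈ 0.232, b = sin(fδ)/sin δ ≈ 0.979.
p = a·p₁ + b·p₂ ≈ (-0.358, -0.646, -0.675); φ = arcsin(p_z) ≈ -42.42°, λ = atan2(p_y, p_x) ≈ -119.00°.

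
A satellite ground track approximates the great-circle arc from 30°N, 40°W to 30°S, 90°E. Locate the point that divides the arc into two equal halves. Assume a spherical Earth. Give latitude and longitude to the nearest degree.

≈ 0°N, 25°E

The haversine formula gives a central angle δ ≈ 2.392 rad (137.1°) between the endpoints.
Interpolate at f = 1/2 with slerp weights a = sin((1−f)δ)/sin δ ≈ 1.366, b = sin(fδ)/sin δ ≈ 1.366.
p = a·p₁ + b·p₂ ≈ (0.906, 0.423, 0.000); φ = arcsin(p_z) ≈ 0.00°, λ = atan2(p_y, p_x) ≈ 25.00°.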